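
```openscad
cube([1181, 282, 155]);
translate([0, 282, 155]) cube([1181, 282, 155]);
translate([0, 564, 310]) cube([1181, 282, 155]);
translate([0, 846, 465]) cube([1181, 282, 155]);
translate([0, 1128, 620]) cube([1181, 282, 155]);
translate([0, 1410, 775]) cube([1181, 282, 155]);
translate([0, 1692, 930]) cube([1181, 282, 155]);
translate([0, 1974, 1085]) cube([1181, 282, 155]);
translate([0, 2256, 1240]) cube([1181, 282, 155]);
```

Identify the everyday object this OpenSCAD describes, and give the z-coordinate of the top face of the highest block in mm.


A staircase. The total rise is 1395 mm.

9 identical blocks, each offset up and back from the previous — a staircase. Each step is 155 mm tall and there are 9 of them, so the total rise is 9 × 155 = 1395 mm.


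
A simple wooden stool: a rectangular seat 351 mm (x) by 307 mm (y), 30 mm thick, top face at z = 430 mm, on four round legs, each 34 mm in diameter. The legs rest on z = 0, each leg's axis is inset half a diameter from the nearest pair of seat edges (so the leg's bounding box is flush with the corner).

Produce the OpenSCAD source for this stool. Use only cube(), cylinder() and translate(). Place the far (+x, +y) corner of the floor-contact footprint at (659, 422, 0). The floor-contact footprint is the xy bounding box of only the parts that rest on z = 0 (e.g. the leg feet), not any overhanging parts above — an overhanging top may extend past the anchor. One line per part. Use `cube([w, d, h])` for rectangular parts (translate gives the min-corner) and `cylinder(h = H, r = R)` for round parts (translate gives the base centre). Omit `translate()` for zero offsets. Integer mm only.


translate([308, 115, 400]) cube([351, 307, 30]);
translate([325, 132, 0]) cylinder(h = 400, r = 17);
translate([642, 132, 0]) cylinder(h = 400, r = 17);
translate([325, 405, 0]) cylinder(h = 400, r = 17);
translate([642, 405, 0]) cylinder(h = 400, r = 17);


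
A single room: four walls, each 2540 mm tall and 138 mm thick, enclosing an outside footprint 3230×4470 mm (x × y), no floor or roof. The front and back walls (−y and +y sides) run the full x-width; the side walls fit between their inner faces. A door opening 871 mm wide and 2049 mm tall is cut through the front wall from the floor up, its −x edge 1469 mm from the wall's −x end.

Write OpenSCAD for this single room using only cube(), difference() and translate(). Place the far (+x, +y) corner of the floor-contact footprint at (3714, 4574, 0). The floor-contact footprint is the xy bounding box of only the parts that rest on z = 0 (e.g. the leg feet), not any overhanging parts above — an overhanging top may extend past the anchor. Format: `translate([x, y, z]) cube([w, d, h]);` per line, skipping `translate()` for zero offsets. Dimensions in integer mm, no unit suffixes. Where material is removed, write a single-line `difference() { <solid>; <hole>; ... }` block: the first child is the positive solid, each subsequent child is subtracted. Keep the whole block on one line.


difference() { translate([484, 104, 0]) cube([3230, 138, 2540]); translate([1953, 104, 0]) cube([871, 138, 2049]); }
translate([484, 4436, 0]) cube([3230, 138, 2540]);
translate([484, 242, 0]) cube([138, 4194, 2540]);
translate([3576, 242, 0]) cube([138, 4194, 2540]);


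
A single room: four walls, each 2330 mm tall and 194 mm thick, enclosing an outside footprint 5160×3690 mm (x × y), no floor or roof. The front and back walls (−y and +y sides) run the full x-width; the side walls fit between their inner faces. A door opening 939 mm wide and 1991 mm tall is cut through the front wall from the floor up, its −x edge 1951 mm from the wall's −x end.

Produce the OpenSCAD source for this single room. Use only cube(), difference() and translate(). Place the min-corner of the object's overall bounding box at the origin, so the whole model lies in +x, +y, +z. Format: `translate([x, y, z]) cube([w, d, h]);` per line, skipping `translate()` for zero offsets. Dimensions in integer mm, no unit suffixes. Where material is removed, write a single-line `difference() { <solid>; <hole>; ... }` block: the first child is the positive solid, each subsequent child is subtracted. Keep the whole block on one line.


difference() { cube([5160, 194, 2330]); translate([1951, 0, 0]) cube([939, 194, 1991]); }
translate([0, 3496, 0]) cube([5160, 194, 2330]);
translate([0, 194, 0]) cube([194, 3302, 2330]);
translate([4966, 194, 0]) cube([194, 3302, 2330]);


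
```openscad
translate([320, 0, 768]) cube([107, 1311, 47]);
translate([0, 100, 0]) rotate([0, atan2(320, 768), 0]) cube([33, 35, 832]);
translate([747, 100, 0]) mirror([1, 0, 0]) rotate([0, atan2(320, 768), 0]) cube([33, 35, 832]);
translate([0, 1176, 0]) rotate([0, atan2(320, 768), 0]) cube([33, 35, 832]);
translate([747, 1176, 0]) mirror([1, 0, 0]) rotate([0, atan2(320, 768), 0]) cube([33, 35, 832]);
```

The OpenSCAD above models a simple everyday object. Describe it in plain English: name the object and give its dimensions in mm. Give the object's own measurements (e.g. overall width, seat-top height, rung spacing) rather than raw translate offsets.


A sawhorse. A 107×1311×47 mm beam (x, y, z) sits on two A-frame leg pairs. Each pair is two raked legs of 33×35 mm section (35 mm along y) splaying symmetrically in x. Each leg rises 768 mm vertically over 320 mm of horizontal reach and is 832 mm long along its own axis. Every leg's outer bottom edge rests on the floor and its outer top edge meets a bottom edge of the beam — the left legs (tilting toward +x) meet the beam's −x bottom edge, the right legs (their mirror images, tilting toward −x) meet its +x bottom edge — so the leg tops tuck under the beam, the beam's underside is 768 mm above the floor, and the feet are 747 mm apart outside-to-outside with the beam centred between them. The two leg pairs are set in 100 mm from either end of the beam.


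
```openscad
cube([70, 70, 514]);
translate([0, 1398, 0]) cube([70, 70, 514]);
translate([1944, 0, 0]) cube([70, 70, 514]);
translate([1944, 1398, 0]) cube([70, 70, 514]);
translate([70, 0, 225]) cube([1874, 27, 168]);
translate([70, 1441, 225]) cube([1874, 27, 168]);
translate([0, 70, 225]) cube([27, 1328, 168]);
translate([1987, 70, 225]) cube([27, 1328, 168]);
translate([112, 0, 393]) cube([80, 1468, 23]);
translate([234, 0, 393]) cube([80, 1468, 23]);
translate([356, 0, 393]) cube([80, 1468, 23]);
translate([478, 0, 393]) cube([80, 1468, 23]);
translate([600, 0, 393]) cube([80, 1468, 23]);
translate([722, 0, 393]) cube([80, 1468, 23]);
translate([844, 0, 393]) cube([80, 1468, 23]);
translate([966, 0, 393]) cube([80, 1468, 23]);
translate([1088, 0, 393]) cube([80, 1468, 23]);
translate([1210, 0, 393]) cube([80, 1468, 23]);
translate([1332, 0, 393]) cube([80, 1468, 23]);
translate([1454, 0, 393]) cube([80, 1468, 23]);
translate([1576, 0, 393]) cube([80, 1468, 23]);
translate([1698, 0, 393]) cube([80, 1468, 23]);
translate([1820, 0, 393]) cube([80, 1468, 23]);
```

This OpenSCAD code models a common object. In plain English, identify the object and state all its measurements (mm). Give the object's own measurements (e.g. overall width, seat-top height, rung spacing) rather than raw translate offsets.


A bed frame 2014 mm long (x) by 1468 mm wide (y). Four 70×70 mm corner posts, 514 mm tall, at the corners of the footprint. Four rails of 27 mm thickness and 168 mm height run between adjacent posts with their undersides at z = 225 mm, their outer faces flush with the outside of the frame (the two x-running rails run between the posts' inner faces; the two y-running rails run between the posts' inner faces). 15 slats, each 80 mm wide (x) and 23 mm thick, lie across the top of the two x-running rails, running the full 1468 mm width of the frame in y; along x they sit between the end posts with a 42 mm gap after the −x posts and between neighbouring slats, leaving 44 mm before the +x posts.


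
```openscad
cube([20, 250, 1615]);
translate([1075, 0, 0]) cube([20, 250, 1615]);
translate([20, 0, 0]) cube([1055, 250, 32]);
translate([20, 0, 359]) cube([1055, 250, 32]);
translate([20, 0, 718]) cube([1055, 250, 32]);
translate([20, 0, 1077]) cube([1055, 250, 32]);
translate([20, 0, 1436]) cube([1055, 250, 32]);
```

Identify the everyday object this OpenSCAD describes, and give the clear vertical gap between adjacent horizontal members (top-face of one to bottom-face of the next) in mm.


A bookshelf. The clear shelf gap is 327 mm.

Two tall side panels with 5 horizontal boards between them — a bookshelf. The first two shelf undersides are at z = 0 and z = 359; with shelf thickness 32, the clear gap is 359 − 0 − 32 = 327 mm.


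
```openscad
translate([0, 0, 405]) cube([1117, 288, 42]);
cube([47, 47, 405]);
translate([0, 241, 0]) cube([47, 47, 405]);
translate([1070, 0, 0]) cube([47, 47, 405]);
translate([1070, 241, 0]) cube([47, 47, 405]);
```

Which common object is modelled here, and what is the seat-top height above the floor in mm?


A bench. The seat-top height is 447 mm.

A long slab on four corner posts — a bench. The slab sits at z = 405 with thickness 42, so the top is 405 + 42 = 447 mm.


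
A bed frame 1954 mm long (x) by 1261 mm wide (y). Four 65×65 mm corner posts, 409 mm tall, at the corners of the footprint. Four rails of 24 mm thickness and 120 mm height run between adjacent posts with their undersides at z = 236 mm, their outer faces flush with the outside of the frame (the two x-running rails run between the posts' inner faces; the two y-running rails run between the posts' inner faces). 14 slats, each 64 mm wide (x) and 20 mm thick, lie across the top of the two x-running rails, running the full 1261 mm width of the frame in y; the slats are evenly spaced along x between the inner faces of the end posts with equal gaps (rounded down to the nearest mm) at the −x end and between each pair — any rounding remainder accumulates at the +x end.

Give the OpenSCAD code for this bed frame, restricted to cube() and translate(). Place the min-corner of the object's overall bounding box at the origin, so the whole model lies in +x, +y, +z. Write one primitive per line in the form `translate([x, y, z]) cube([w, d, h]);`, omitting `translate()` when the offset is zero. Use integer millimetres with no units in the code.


// slat z = rail_z + rail_h = 236 + 120 = 356
// slat gap = ⌊(1824 − 14·64) / 15⌋ = 61
cube([65, 65, 409]);
translate([0, 1196, 0]) cube([65, 65, 409]);
translate([1889, 0, 0]) cube([65, 65, 409]);
translate([1889, 1196, 0]) cube([65, 65, 409]);
translate([65, 0, 236]) cube([1824, 24, 120]);
translate([65, 1237, 236]) cube([1824, 24, 120]);
translate([0, 65, 236]) cube([24, 1131, 120]);
translate([1930, 65, 236]) cube([24, 1131, 120]);
translate([126, 0, 356]) cube([64, 1261, 20]);
translate([251, 0, 356]) cube([64, 1261, 20]);
translate([376, 0, 356]) cube([64, 1261, 20]);
translate([501, 0, 356]) cube([64, 1261, 20]);
translate([626, 0, 356]) cube([64, 1261, 20]);
translate([751, 0, 356]) cube([64, 1261, 20]);
translate([876, 0, 356]) cube([64, 1261, 20]);
translate([1001, 0, 356]) cube([64, 1261, 20]);
translate([1126, 0, 356]) cube([64, 1261, 20]);
translate([1251, 0, 356]) cube([64, 1261, 20]);
translate([1376, 0, 356]) cube([64, 1261, 20]);
translate([1501, 0, 356]) cube([64, 1261, 20]);
translate([1626, 0, 356]) cube([64, 1261, 20]);
translate([1751, 0, 356]) cube([64, 1261, 20]);


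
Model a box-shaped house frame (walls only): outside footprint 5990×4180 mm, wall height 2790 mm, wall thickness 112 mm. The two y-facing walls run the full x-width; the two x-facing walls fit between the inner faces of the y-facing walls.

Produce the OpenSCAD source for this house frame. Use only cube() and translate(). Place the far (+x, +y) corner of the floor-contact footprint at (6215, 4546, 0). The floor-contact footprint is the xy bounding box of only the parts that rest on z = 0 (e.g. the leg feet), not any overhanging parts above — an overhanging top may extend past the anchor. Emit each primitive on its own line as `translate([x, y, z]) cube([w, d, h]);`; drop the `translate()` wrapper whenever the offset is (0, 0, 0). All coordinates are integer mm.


translate([225, 366, 0]) cube([5990, 112, 2790]);
translate([225, 4434, 0]) cube([5990, 112, 2790]);
translate([225, 478, 0]) cube([112, 3956, 2790]);
translate([6103, 478, 0]) cube([112, 3956, 2790]);


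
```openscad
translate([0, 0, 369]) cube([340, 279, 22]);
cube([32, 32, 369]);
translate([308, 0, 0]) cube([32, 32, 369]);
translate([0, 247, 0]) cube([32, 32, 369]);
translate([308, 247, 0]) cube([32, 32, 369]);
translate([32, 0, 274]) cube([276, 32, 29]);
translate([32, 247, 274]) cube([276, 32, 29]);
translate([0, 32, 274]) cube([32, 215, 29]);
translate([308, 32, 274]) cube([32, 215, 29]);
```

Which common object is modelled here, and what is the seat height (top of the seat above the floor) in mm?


A stool. The seat height is 391 mm.

A 340×279×22 slab at z = 369 on four corner posts — a stool. The seat top is 369 + 22 = 391 mm.


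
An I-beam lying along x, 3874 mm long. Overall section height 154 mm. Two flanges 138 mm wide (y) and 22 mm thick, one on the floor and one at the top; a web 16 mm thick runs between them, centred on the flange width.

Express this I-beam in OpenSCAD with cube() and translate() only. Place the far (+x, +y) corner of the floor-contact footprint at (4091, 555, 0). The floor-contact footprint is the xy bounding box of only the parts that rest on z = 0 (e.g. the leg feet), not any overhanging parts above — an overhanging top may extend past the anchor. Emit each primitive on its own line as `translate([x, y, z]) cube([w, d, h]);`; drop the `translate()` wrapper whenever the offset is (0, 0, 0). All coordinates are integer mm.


translate([217, 417, 0]) cube([3874, 138, 22]);
translate([217, 478, 22]) cube([3874, 16, 110]);
translate([217, 417, 132]) cube([3874, 138, 22]);


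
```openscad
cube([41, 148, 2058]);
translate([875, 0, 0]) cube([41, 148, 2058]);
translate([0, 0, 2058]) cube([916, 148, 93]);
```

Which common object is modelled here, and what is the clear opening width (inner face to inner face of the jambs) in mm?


A door frame. The clear opening width is 834 mm.

Two 2058 mm tall posts with a header on top — a door frame. The left jamb is 41 mm wide at x = 0; the right jamb starts at x = 875. The clear opening is 875 − 41 = 834 mm.


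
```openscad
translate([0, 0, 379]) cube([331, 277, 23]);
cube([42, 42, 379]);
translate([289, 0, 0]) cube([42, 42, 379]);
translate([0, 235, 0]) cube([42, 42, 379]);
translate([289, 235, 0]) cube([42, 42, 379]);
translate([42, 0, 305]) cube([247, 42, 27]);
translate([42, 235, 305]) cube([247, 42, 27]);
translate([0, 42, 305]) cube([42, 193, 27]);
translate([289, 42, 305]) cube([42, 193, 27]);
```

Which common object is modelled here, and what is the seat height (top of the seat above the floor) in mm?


A stool. The seat height is 402 mm.

A 331×277×23 slab at z = 379 on four corner posts — a stool. The seat top is 379 + 23 = 402 mm.


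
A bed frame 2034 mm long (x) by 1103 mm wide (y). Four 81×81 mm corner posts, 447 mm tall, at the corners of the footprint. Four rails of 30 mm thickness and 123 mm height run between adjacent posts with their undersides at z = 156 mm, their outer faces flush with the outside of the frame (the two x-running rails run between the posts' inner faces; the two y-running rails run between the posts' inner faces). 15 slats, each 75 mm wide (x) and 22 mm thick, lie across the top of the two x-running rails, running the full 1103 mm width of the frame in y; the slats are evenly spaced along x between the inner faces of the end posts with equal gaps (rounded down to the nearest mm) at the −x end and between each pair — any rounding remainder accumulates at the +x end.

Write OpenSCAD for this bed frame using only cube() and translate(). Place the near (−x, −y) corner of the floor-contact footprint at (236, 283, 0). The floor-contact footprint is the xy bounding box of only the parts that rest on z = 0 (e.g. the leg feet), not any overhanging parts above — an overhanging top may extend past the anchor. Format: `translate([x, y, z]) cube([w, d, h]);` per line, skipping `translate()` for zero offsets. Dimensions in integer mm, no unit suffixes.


translate([236, 283, 0]) cube([81, 81, 447]);
translate([236, 1305, 0]) cube([81, 81, 447]);
translate([2189, 283, 0]) cube([81, 81, 447]);
translate([2189, 1305, 0]) cube([81, 81, 447]);
translate([317, 283, 156]) cube([1872, 30, 123]);
translate([317, 1356, 156]) cube([1872, 30, 123]);
translate([236, 364, 156]) cube([30, 941, 123]);
translate([2240, 364, 156]) cube([30, 941, 123]);
translate([363, 283, 279]) cube([75, 1103, 22]);
translate([484, 283, 279]) cube([75, 1103, 22]);
translate([605, 283, 279]) cube([75, 1103, 22]);
translate([726, 283, 279]) cube([75, 1103, 22]);
translate([847, 283, 279]) cube([75, 1103, 22]);
translate([968, 283, 279]) cube([75, 1103, 22]);
translate([1089, 283, 279]) cube([75, 1103, 22]);
translate([1210, 283, 279]) cube([75, 1103, 22]);
translate([1331, 283, 279]) cube([75, 1103, 22]);
translate([1452, 283, 279]) cube([75, 1103, 22]);
translate([1573, 283, 279]) cube([75, 1103, 22]);
translate([1694, 283, 279]) cube([75, 1103, 22]);
translate([1815, 283, 279]) cube([75, 1103, 22]);
translate([1936, 283, 279]) cube([75, 1103, 22]);
translate([2057, 283, 279]) cube([75, 1103, 22]);


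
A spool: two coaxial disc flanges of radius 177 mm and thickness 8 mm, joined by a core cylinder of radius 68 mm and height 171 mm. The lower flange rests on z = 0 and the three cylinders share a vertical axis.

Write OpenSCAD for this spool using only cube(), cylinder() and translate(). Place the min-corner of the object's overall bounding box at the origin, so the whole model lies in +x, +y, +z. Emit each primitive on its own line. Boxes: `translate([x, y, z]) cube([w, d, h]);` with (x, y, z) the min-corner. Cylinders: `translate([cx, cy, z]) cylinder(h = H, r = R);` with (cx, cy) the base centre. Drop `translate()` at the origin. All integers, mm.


translate([177, 177, 0]) cylinder(h = 8, r = 177);
translate([177, 177, 8]) cylinder(h = 171, r = 68);
translate([177, 177, 179]) cylinder(h = 8, r = 177);


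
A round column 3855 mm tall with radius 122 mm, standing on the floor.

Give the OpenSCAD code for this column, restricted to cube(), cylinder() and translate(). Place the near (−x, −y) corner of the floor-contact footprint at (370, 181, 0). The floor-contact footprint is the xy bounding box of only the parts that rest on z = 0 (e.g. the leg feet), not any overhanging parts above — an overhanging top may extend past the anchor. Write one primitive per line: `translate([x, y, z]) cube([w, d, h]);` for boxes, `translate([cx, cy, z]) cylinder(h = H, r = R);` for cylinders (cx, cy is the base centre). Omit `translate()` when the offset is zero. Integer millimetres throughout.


translate([492, 303, 0]) cylinder(h = 3855, r = 122);


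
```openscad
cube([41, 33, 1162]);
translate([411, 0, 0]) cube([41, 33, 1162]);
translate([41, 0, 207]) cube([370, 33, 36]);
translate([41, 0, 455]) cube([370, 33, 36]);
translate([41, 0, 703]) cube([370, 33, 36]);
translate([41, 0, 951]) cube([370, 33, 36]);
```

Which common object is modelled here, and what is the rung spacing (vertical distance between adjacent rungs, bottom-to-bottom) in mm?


A ladder. The rung spacing is 248 mm.

Two tall 41×33 posts with 4 short bars between them — a ladder. Adjacent rungs sit at z = 207 and z = 455, so the spacing is 455 − 207 = 248 mm.


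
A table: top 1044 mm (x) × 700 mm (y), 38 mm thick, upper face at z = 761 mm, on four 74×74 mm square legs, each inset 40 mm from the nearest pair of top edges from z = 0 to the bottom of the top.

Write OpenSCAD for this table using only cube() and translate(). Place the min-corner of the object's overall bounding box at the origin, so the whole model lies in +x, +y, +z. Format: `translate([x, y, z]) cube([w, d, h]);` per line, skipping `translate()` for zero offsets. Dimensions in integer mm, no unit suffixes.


translate([0, 0, 723]) cube([1044, 700, 38]);
translate([40, 40, 0]) cube([74, 74, 723]);
translate([930, 40, 0]) cube([74, 74, 723]);
translate([40, 586, 0]) cube([74, 74, 723]);
translate([930, 586, 0]) cube([74, 74, 723]);


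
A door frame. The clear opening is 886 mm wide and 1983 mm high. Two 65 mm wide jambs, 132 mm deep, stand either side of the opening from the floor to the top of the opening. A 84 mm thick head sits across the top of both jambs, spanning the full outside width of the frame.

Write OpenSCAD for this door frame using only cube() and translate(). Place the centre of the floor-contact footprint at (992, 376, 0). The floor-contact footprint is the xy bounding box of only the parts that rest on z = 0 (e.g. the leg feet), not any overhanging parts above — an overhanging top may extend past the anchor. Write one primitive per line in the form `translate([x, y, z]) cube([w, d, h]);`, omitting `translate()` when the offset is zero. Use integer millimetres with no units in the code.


translate([484, 310, 0]) cube([65, 132, 1983]);
translate([1435, 310, 0]) cube([65, 132, 1983]);
translate([484, 310, 1983]) cube([1016, 132, 84]);


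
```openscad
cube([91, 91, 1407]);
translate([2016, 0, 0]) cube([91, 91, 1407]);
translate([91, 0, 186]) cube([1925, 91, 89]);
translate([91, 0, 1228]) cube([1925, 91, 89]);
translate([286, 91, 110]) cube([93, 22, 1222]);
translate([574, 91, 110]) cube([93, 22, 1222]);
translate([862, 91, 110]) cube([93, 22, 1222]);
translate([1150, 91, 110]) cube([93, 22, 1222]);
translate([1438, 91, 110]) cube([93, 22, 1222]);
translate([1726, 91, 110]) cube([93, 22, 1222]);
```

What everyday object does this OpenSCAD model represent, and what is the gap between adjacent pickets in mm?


A fence section. The picket gap is 195 mm.

Two posts, two rails, 6 pickets — a fence section. Span 1925 mm holds 6 pickets of 93 mm with 7 equal gaps: ⌊(1925 − 6·93) / 7⌋ = 195 mm.


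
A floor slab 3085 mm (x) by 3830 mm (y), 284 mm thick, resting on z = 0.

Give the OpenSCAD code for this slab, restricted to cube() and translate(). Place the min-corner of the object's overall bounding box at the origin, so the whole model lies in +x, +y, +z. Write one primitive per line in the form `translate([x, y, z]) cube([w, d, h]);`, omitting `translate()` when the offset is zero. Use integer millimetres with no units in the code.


cube([3085, 3830, 284]);


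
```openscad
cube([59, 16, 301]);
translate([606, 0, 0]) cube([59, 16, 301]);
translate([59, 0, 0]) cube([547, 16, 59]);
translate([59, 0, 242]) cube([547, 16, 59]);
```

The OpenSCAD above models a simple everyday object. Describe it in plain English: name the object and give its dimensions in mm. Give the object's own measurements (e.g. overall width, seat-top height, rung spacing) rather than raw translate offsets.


A rectangular picture frame lying in the x–z plane (depth along y). The opening is 547 mm wide (x) by 183 mm tall (z), surrounded by a border 59 mm wide on all four sides. The frame is 16 mm deep and is made of two full-height vertical stiles with two horizontal rails fitted between them.


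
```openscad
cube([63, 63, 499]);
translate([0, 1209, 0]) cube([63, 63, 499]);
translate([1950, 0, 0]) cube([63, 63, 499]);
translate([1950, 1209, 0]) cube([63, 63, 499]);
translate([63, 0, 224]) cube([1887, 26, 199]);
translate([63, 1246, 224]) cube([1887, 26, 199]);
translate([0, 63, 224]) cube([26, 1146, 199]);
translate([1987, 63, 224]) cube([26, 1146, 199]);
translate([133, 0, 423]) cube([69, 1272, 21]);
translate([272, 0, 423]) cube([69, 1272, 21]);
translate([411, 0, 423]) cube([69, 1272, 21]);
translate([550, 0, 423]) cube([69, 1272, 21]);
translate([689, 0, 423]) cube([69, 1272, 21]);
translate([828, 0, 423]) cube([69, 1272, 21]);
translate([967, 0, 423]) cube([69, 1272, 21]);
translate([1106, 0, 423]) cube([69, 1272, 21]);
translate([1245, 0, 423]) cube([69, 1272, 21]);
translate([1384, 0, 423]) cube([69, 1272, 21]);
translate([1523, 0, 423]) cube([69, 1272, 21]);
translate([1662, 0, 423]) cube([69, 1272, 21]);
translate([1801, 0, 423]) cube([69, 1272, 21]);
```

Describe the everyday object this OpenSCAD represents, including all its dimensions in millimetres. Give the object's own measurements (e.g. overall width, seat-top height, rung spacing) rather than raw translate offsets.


A bed frame 2013 mm long (x) by 1272 mm wide (y). Four 63×63 mm corner posts, 499 mm tall, at the corners of the footprint. Four rails of 26 mm thickness and 199 mm height run between adjacent posts with their undersides at z = 224 mm, their outer faces flush with the outside of the frame (the two x-running rails run between the posts' inner faces; the two y-running rails run between the posts' inner faces). 13 slats, each 69 mm wide (x) and 21 mm thick, lie across the top of the two x-running rails, running the full 1272 mm width of the frame in y; along x they sit between the end posts with a 70 mm gap after the −x posts and between neighbouring slats, leaving 80 mm before the +x posts.


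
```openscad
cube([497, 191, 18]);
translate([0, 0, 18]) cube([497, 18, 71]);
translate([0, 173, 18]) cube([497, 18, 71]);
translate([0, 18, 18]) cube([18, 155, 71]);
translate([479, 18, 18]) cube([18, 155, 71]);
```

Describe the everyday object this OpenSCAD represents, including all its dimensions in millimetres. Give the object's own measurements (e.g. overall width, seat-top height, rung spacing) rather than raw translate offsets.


An open-topped rectangular box: outside dimensions 497×191×89 mm, with a uniform wall and base thickness of 18 mm. The base is a full 497×191 slab on the floor; four walls sit on top of the base. The front and back walls (the −y and +y sides) span the full width; the two side walls fit between them.


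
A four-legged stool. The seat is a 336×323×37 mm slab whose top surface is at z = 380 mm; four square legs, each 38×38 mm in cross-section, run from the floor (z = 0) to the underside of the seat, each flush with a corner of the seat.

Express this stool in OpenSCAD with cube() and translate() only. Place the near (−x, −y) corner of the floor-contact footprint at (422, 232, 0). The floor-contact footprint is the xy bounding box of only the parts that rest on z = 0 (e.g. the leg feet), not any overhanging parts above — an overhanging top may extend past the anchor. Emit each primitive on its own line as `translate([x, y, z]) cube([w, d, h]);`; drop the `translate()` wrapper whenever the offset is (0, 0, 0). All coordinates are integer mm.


translate([422, 232, 343]) cube([336, 323, 37]);
translate([422, 232, 0]) cube([38, 38, 343]);
translate([720, 232, 0]) cube([38, 38, 343]);
translate([422, 517, 0]) cube([38, 38, 343]);
translate([720, 517, 0]) cube([38, 38, 343]);


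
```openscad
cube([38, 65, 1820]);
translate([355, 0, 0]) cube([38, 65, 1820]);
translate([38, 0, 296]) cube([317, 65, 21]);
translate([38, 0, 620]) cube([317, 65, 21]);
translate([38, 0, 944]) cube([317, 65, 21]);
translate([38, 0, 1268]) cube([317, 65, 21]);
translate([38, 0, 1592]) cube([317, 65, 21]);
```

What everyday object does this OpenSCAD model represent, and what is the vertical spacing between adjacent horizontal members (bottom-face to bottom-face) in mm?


A ladder. The rung spacing is 324 mm.

Two tall 38×65 posts with 5 short bars between them — a ladder. Adjacent rungs sit at z = 296 and z = 620, so the spacing is 620 − 296 = 324 mm.


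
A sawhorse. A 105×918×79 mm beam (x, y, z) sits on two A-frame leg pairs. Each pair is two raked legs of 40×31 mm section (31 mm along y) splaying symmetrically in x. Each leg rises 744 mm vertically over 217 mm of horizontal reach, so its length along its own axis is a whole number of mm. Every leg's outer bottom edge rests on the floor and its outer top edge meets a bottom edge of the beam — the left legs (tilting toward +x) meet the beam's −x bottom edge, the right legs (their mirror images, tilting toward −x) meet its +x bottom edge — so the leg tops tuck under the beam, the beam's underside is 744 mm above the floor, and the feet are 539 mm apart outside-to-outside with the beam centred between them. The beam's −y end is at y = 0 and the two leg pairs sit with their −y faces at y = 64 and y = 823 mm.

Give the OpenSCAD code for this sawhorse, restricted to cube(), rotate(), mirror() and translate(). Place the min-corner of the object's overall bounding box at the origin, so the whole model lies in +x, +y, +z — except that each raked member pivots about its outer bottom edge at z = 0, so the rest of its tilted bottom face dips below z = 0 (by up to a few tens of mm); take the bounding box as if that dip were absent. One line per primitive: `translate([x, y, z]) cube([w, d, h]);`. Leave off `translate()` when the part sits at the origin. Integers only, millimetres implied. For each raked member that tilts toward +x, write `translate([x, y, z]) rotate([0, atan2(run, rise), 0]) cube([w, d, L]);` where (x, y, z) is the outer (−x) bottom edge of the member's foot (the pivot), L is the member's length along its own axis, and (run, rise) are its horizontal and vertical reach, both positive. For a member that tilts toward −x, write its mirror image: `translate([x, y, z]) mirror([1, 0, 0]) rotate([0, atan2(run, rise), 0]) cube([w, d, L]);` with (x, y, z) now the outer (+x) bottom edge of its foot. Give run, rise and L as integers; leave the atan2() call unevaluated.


// leg length = √(217² + 744²) = 775
// right-leg outer foot x = 2·217 + 105 = 539
// beam min-corner = (217, 0, 744)
translate([217, 0, 744]) cube([105, 918, 79]);
translate([0, 64, 0]) rotate([0, atan2(217, 744), 0]) cube([40, 31, 775]);
translate([539, 64, 0]) mirror([1, 0, 0]) rotate([0, atan2(217, 744), 0]) cube([40, 31, 775]);
translate([0, 823, 0]) rotate([0, atan2(217, 744), 0]) cube([40, 31, 775]);
translate([539, 823, 0]) mirror([1, 0, 0]) rotate([0, atan2(217, 744), 0]) cube([40, 31, 775]);


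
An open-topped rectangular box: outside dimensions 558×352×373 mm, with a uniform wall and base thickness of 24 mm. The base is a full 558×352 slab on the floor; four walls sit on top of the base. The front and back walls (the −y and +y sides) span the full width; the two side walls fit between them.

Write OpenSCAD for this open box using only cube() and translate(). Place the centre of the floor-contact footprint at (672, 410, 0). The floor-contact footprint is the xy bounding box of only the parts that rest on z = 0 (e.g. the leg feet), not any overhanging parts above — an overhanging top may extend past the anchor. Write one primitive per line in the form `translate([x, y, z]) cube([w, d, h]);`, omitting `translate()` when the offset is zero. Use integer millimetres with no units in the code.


translate([393, 234, 0]) cube([558, 352, 24]);
translate([393, 234, 24]) cube([558, 24, 349]);
translate([393, 562, 24]) cube([558, 24, 349]);
translate([393, 258, 24]) cube([24, 304, 349]);
translate([927, 258, 24]) cube([24, 304, 349]);


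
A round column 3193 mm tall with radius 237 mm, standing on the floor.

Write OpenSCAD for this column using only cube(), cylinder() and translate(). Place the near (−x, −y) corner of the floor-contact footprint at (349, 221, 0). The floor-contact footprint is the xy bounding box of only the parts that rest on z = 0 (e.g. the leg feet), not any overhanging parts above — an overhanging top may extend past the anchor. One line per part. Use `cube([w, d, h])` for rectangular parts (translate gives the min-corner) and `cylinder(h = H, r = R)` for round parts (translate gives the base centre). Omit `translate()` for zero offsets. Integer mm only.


translate([586, 458, 0]) cylinder(h = 3193, r = 237);


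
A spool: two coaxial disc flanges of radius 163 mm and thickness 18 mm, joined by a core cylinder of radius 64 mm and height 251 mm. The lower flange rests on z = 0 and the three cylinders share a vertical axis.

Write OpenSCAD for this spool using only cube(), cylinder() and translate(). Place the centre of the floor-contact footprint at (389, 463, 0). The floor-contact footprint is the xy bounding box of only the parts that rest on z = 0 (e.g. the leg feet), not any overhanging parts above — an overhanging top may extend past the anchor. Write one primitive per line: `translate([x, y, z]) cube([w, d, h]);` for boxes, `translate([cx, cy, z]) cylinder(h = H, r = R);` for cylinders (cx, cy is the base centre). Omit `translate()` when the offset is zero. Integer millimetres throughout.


translate([389, 463, 0]) cylinder(h = 18, r = 163);
translate([389, 463, 18]) cylinder(h = 251, r = 64);
translate([389, 463, 269]) cylinder(h = 18, r = 163);


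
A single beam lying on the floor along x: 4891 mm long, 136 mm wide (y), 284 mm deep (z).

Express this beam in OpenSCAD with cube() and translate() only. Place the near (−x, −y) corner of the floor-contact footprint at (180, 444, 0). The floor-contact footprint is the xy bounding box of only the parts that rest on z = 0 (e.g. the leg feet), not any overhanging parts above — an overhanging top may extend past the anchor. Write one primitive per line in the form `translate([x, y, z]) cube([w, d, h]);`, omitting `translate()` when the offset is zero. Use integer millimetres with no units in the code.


translate([180, 444, 0]) cube([4891, 136, 284]);


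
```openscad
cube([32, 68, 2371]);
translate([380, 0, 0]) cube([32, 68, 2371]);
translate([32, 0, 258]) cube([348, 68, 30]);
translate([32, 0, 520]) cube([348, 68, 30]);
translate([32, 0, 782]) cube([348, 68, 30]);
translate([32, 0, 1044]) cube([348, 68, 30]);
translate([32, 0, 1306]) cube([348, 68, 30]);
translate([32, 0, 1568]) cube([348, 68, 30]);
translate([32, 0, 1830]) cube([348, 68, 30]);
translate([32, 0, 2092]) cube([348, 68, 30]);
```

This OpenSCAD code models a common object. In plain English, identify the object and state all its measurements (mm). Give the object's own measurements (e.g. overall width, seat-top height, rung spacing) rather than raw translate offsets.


A straight ladder. Two 32×68 mm vertical rails, 2371 mm tall, stand 412 mm apart (outside-to-outside) with their front faces coplanar on the −y side. 8 rungs, each 68 mm deep and 30 mm tall, span between the inner faces of the rails, front faces flush with the rails. The lowest rung's underside is at z = 258 mm and rungs are spaced 262 mm apart (underside to underside).


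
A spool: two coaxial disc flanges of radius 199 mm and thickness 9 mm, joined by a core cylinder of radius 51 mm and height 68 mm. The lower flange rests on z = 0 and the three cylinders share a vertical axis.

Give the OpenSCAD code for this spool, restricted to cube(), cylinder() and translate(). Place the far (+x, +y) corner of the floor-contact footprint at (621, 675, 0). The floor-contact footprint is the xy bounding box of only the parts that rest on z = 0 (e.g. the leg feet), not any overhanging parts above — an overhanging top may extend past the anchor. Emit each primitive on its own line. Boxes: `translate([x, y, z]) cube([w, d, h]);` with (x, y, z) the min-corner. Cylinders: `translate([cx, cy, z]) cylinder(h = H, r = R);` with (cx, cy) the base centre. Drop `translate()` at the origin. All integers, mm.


translate([422, 476, 0]) cylinder(h = 9, r = 199);
translate([422, 476, 9]) cylinder(h = 68, r = 51);
translate([422, 476, 77]) cylinder(h = 9, r = 199);


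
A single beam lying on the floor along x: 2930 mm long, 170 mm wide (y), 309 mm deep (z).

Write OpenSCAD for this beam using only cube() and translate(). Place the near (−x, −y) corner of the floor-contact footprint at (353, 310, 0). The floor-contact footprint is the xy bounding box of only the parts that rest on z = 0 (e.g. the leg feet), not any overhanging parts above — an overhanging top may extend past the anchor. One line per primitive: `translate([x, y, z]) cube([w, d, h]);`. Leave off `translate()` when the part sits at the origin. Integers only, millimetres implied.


translate([353, 310, 0]) cube([2930, 170, 309]);


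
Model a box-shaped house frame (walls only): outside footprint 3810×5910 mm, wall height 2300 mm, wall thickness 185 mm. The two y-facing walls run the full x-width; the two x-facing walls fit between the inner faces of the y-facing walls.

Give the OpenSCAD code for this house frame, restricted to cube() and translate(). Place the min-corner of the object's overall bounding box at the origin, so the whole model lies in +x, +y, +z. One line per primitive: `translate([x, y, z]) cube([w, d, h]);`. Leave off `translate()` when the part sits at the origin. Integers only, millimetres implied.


cube([3810, 185, 2300]);
translate([0, 5725, 0]) cube([3810, 185, 2300]);
translate([0, 185, 0]) cube([185, 5540, 2300]);
translate([3625, 185, 0]) cube([185, 5540, 2300]);


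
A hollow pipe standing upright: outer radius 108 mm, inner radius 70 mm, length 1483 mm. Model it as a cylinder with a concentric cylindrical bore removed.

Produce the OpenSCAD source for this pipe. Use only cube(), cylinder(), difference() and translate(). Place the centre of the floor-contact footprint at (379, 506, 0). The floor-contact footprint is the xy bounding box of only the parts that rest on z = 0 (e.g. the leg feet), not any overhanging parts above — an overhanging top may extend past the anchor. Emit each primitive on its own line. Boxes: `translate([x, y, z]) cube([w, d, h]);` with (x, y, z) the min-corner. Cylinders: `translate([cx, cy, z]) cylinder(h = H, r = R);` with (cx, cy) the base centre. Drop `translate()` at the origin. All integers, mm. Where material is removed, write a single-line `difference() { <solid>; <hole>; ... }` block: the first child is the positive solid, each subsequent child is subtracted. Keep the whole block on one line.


difference() { translate([379, 506, 0]) cylinder(h = 1483, r = 108); translate([379, 506, 0]) cylinder(h = 1483, r = 70); }


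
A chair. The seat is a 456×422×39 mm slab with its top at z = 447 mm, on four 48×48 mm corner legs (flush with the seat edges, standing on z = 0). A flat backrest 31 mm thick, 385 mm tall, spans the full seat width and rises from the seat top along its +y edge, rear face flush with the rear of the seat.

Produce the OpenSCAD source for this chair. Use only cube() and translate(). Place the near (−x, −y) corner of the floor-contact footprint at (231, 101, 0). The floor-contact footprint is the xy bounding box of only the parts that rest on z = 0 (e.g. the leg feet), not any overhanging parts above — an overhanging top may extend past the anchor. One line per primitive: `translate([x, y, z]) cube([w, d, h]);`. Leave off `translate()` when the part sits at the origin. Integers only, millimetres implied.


translate([231, 101, 408]) cube([456, 422, 39]);
translate([231, 101, 0]) cube([48, 48, 408]);
translate([639, 101, 0]) cube([48, 48, 408]);
translate([231, 475, 0]) cube([48, 48, 408]);
translate([639, 475, 0]) cube([48, 48, 408]);
translate([231, 492, 447]) cube([456, 31, 385]);


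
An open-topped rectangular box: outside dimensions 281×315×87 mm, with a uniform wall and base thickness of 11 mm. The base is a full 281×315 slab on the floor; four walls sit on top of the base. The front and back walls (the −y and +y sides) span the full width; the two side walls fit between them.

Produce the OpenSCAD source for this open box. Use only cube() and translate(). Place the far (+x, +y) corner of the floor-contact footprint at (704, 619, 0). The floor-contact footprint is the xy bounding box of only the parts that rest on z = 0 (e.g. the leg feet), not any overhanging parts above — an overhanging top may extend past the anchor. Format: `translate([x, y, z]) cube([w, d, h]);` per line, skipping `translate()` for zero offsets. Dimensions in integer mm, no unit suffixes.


translate([423, 304, 0]) cube([281, 315, 11]);
translate([423, 304, 11]) cube([281, 11, 76]);
translate([423, 608, 11]) cube([281, 11, 76]);
translate([423, 315, 11]) cube([11, 293, 76]);
translate([693, 315, 11]) cube([11, 293, 76]);


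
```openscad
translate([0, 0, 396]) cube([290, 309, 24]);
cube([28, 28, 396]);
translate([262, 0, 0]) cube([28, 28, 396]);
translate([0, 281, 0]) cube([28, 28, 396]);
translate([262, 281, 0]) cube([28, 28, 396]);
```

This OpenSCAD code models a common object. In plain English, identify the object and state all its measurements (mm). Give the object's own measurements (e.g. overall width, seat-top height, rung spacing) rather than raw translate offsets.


A simple wooden stool: a rectangular seat 290 mm (x) by 309 mm (y), 24 mm thick, top face at z = 420 mm, on four square legs, each 28×28 mm in cross-section. The legs rest on z = 0, each flush with a corner of the seat.
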